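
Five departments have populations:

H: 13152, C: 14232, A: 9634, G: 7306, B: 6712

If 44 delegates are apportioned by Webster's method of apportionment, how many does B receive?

Standard divisor 51036/44 ≈ 1159.909; standard quotas: H 11.339, C 12.270, A 8.306, G 6.299, B 5.787.
Rounding to the nearest integer gives 11, 12, 8, 6, 6 = 43 seats, so the divisor must be adjusted.
With modified divisor 1141: modified quotas H 11.527, C 12.473, A 8.443, G 6.403, B 5.883.
Rounding to the nearest integer: H 12, C 12, A 8, G 6, B 6 (total 44).
B receives 6.

6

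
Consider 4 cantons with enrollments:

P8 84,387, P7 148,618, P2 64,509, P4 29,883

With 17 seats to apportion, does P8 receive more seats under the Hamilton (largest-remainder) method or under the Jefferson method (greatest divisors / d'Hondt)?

Jefferson

Hamilton: P8 4, P7 8, P2 3, P4 2.
Jefferson: P8 5, P7 8, P2 3, P4 1.
P8 gets 4 under Hamilton and 5 under Jefferson.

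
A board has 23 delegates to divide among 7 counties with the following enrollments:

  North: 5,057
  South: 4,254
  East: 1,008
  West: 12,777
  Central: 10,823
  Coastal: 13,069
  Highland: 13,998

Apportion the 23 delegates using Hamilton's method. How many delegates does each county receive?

North=2; South=2; East=0; West=5; Central=4; Coastal=5; Highland=5

Standard divisor: 60986 ÷ 23 ≈ 2651.565.
Standard quotas: North 1.9072, South 1.6043, East 0.3802, West 4.8187, Central 4.0817, Coastal 4.9288, Highland 5.2791.
Lower quotas: North 1, South 1, East 0, West 4, Central 4, Coastal 4, Highland 5 (sum 19, leaving 4 seats).
Remainders in descending order: Coastal 0.9288, North 0.9072, West 0.8187, South 0.6043, East 0.3802, Highland 0.2791, Central 0.0817.
The surplus seats go to Coastal, North, West, South.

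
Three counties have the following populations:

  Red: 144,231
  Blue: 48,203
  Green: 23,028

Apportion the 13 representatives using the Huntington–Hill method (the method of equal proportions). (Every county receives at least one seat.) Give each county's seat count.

Red=9, Blue=3, Green=1

With divisor 16641: modified quotas Red 8.667, Blue 2.897, Green 1.384.
Geometric-mean thresholds: Red √(8·9)=8.485, Blue √(2·3)=2.449, Green √(1·2)=1.414.
Each quota rounded against its threshold gives Red 9, Blue 3, Green 1 (total 13).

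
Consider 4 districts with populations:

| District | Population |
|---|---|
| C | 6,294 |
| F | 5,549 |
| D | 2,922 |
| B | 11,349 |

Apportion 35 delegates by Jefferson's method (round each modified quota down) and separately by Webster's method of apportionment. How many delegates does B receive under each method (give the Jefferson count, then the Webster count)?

Jefferson: C 8, F 7, D 4, B 16.
Webster: C 9, F 7, D 4, B 15.
B gets 16 under Jefferson and 15 under Webster.

16 and 15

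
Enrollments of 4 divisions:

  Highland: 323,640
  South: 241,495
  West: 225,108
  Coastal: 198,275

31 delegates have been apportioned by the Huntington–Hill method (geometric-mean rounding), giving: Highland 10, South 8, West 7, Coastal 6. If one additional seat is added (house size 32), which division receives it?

Highland

Priority for the next seat is population ÷ (√(s·(s+1))).
Priorities: Highland 30857.863, South 28460.459, West 30081.322, Coastal 30594.497.
Highest priority: Highland.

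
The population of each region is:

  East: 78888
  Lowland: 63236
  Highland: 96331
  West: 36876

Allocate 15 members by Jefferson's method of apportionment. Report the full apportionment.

Standard divisor 275331/15 ≈ 18355.4; standard quotas: East 4.298, Lowland 3.445, Highland 5.248, West 2.009.
Rounding down gives 4, 3, 5, 2 = 14 seats, so the divisor must be adjusted.
With modified divisor 15900: modified quotas East 4.962, Lowland 3.977, Highland 6.059, West 2.319.
Rounding down: East 4, Lowland 3, Highland 6, West 2 (total 15).

East=4, Lowland=3, Highland=6, West=2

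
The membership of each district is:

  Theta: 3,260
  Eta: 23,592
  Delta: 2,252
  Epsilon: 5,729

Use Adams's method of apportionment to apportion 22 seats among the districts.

Standard divisor 34833/22 ≈ 1583.318; standard quotas: Theta 2.059, Eta 14.900, Delta 1.422, Epsilon 3.618.
Rounding up gives 3, 15, 2, 4 = 24 seats, so the divisor must be adjusted.
With modified divisor 1700: modified quotas Theta 1.918, Eta 13.878, Delta 1.325, Epsilon 3.370.
Rounding up: Theta 2, Eta 14, Delta 2, Epsilon 4 (total 22).

Theta: 2, Eta: 14, Delta: 2, Epsilon: 4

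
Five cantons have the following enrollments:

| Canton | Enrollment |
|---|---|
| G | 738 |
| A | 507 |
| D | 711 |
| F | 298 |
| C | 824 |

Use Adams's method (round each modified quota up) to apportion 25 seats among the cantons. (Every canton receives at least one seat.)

Standard divisor 3078/25 ≈ 123.12; standard quotas: G 5.994, A 4.118, D 5.775, F 2.420, C 6.693.
Rounding up gives 6, 5, 6, 3, 7 = 27 seats, so the divisor must be adjusted.
With modified divisor 140: modified quotas G 5.271, A 3.621, D 5.079, F 2.129, C 5.886.
Rounding up: G 6, A 4, D 6, F 3, C 6 (total 25).

G=6, A=4, D=6, F=3, C=6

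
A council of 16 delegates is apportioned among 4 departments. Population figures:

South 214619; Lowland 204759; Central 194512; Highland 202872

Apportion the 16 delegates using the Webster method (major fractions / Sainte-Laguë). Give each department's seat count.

South: 4, Lowland: 4, Central: 4, Highland: 4

Standard divisor 816762/16 ≈ 51047.625; standard quotas: South 4.204, Lowland 4.011, Central 3.810, Highland 3.974.
Rounding to the nearest integer gives South 4, Lowland 4, Central 4, Highland 4 — total 16, matching the house size, so no adjustment is needed.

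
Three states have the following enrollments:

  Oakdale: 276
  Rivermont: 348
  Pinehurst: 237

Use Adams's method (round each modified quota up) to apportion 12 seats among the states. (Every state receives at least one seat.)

Standard divisor 861/12 ≈ 71.75; standard quotas: Oakdale 3.847, Rivermont 4.850, Pinehurst 3.303.
Rounding up gives 4, 5, 4 = 13 seats, so the divisor must be adjusted.
With modified divisor 80: modified quotas Oakdale 3.450, Rivermont 4.350, Pinehurst 2.962.
Rounding up: Oakdale 4, Rivermont 5, Pinehurst 3 (total 12).

Oakdale=4, Rivermont=5, Pinehurst=3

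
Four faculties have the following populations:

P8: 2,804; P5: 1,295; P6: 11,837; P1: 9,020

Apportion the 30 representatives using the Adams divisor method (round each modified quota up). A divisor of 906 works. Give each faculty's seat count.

P8 4, P5 2, P6 14, P1 10

With modified divisor 906: modified quotas P8 3.095, P5 1.429, P6 13.065, P1 9.956.
Rounding up: P8 4, P5 2, P6 14, P1 10 (total 30).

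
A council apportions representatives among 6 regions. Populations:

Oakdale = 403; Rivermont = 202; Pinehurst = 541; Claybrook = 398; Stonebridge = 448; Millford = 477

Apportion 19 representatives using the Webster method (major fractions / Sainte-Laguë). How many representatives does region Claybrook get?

Standard divisor 2469/19 ≈ 129.947; standard quotas: Oakdale 3.101, Rivermont 1.554, Pinehurst 4.163, Claybrook 3.063, Stonebridge 3.448, Millford 3.671.
Rounding to the nearest integer gives Oakdale 3, Rivermont 2, Pinehurst 4, Claybrook 3, Stonebridge 3, Millford 4 — total 19, matching the house size, so no adjustment is needed.
Claybrook receives 3.

3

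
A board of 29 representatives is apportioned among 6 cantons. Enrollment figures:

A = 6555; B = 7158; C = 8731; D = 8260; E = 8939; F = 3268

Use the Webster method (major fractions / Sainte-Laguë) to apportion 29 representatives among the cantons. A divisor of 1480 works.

A: 4; B: 5; C: 6; D: 6; E: 6; F: 2

With modified divisor 1480: modified quotas A 4.429, B 4.836, C 5.899, D 5.581, E 6.040, F 2.208.
Rounding to the nearest integer: A 4, B 5, C 6, D 6, E 6, F 2 (total 29).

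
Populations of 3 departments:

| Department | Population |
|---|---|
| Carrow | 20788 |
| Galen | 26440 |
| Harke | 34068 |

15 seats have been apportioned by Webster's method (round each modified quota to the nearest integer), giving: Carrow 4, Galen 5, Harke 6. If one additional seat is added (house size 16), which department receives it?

Harke

Priority for the next seat is population ÷ (current seats + 0.5).
Priorities: Carrow 4619.556, Galen 4807.273, Harke 5241.231.
Highest priority: Harke.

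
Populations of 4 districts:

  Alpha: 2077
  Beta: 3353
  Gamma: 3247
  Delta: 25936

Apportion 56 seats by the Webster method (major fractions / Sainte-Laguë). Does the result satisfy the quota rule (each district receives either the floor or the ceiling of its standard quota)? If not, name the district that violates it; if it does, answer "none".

Standard quotas: Alpha 3.360, Beta 5.425, Gamma 5.253, Delta 41.962.
Webster allocation: Alpha 3, Beta 5, Gamma 5, Delta 43.
Delta has quota 41.962 (lower 41, upper 42) but receives 43 — outside the quota interval.

Delta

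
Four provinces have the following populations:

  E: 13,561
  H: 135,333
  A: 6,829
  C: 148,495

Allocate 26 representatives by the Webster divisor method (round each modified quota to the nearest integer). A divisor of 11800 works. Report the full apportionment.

E: 1, H: 11, A: 1, C: 13

With modified divisor 11800: modified quotas E 1.149, H 11.469, A 0.579, C 12.584.
Rounding to the nearest integer: E 1, H 11, A 1, C 13 (total 26).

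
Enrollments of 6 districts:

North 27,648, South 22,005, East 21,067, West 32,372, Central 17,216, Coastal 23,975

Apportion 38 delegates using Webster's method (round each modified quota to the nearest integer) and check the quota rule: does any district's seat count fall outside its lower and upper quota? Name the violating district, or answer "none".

none

Standard quotas: North 7.282, South 5.795, East 5.548, West 8.526, Central 4.534, Coastal 6.314.
Webster allocation: North 7, South 6, East 6, West 8, Central 5, Coastal 6.
Every allocation lies between the lower and upper quota.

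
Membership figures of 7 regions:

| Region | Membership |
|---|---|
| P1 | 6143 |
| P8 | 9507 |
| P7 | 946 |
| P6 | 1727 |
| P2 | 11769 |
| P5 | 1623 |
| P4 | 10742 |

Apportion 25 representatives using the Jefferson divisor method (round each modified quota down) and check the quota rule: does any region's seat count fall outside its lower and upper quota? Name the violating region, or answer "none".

Standard quotas: P1 3.617, P8 5.598, P7 0.557, P6 1.017, P2 6.930, P5 0.956, P4 6.325.
Jefferson allocation: P1 4, P8 6, P7 0, P6 1, P2 7, P5 1, P4 6.
Every allocation lies between the lower and upper quota.

none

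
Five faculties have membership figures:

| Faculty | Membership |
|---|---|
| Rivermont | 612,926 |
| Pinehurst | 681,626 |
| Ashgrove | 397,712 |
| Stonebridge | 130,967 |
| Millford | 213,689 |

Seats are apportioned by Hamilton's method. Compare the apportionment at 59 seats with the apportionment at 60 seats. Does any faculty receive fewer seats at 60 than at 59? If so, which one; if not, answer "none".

none

At 59 seats: Rivermont 18, Pinehurst 20, Ashgrove 11, Stonebridge 4, Millford 6.
At 60 seats: Rivermont 18, Pinehurst 20, Ashgrove 12, Stonebridge 4, Millford 6.
No faculty's allocation decreased.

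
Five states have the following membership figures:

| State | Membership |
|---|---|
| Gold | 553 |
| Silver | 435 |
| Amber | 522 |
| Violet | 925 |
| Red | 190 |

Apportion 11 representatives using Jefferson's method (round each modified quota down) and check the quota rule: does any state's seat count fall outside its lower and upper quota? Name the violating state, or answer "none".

none

Standard quotas: Gold 2.317, Silver 1.823, Amber 2.187, Violet 3.876, Red 0.796.
Jefferson allocation: Gold 2, Silver 2, Amber 2, Violet 4, Red 1.
Every allocation lies between the lower and upper quota.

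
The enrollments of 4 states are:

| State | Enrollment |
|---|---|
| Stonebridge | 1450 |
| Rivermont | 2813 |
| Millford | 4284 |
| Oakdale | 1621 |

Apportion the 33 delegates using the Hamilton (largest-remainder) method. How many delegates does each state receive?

Stonebridge: 5, Rivermont: 9, Millford: 14, Oakdale: 5

The standard divisor is 10168/33 ≈ 308.121.
Standard quotas: Stonebridge 4.706, Rivermont 9.130, Millford 13.904, Oakdale 5.261.
Lower quotas: Stonebridge 4, Rivermont 9, Millford 13, Oakdale 5 (sum 31, leaving 2 seats).
Remainders in descending order: Millford 0.904, Stonebridge 0.706, Oakdale 0.261, Rivermont 0.130.
The surplus seats go to Millford, Stonebridge.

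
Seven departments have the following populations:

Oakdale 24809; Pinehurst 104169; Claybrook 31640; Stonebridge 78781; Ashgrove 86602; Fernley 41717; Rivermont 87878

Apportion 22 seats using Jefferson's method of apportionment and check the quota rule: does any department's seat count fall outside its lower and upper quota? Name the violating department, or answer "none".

Standard quotas: Oakdale 1.198, Pinehurst 5.030, Claybrook 1.528, Stonebridge 3.804, Ashgrove 4.182, Fernley 2.014, Rivermont 4.243.
Jefferson allocation: Oakdale 1, Pinehurst 5, Claybrook 1, Stonebridge 4, Ashgrove 4, Fernley 2, Rivermont 5.
Every allocation lies between the lower and upper quota.

none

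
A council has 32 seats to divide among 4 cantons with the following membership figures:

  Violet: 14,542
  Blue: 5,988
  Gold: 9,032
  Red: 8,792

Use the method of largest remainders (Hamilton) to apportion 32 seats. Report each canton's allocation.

Total 38354; standard divisor 38354/32 ≈ 1198.562.
Standard quotas: Violet 12.1329, Blue 4.9960, Gold 7.5357, Red 7.3355.
Lower quotas: Violet 12, Blue 4, Gold 7, Red 7 (sum 30, leaving 2 seats).
Remainders in descending order: Blue 0.9960, Gold 0.5357, Red 0.3355, Violet 0.1329.
Largest remainders: Blue, Gold receive the extra seats.

Violet 12, Blue 5, Gold 8, Red 7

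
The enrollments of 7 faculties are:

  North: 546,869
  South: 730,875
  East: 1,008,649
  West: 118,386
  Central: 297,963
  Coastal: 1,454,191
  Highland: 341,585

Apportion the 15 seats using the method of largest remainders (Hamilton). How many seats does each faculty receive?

North 2; South 3; East 3; West 0; Central 1; Coastal 5; Highland 1

The standard divisor is 4498518/15 ≈ 299901.2.
Standard quotas: North 1.8235, South 2.4371, East 3.3633, West 0.3948, Central 0.9935, Coastal 4.8489, Highland 1.1390.
Lower quotas: North 1, South 2, East 3, West 0, Central 0, Coastal 4, Highland 1 (sum 11, leaving 4 seats).
Remainders in descending order: Central 0.9935, Coastal 0.8489, North 0.8235, South 0.4371, West 0.3948, East 0.3633, Highland 0.1390.
Largest remainders: Central, Coastal, North, South receive the extra seats.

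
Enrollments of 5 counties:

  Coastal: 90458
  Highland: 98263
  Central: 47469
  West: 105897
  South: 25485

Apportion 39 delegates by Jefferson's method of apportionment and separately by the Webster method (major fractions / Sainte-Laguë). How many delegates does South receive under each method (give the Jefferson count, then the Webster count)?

Jefferson: Coastal 10, Highland 11, Central 5, West 11, South 2.
Webster: Coastal 10, Highland 10, Central 5, West 11, South 3.
South gets 2 under Jefferson and 3 under Webster.

2 and 3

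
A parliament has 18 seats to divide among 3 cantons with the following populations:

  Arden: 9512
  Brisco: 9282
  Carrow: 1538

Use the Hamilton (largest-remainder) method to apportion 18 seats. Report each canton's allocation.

Arden=9, Brisco=8, Carrow=1

The standard divisor is 20332/18 ≈ 1129.556.
Standard quotas: Arden 8.4210, Brisco 8.2174, Carrow 1.3616.
Lower quotas: Arden 8, Brisco 8, Carrow 1 (sum 17, leaving 1 seat).
Remainders in descending order: Arden 0.4210, Carrow 0.3616, Brisco 0.2174.
Largest remainder: Arden receives the extra seat.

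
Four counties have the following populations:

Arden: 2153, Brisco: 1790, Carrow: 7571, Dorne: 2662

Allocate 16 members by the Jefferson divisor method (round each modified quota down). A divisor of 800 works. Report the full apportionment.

With modified divisor 800: modified quotas Arden 2.691, Brisco 2.237, Carrow 9.464, Dorne 3.328.
Rounding down: Arden 2, Brisco 2, Carrow 9, Dorne 3 (total 16).

Arden: 2; Brisco: 2; Carrow: 9; Dorne: 3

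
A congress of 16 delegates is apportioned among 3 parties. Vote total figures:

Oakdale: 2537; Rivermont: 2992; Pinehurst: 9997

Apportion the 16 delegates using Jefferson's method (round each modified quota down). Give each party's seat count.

Oakdale: 2; Rivermont: 3; Pinehurst: 11

Standard divisor 15526/16 ≈ 970.375; standard quotas: Oakdale 2.614, Rivermont 3.083, Pinehurst 10.302.
Rounding down gives 2, 3, 10 = 15 seats, so the divisor must be adjusted.
With modified divisor 900: modified quotas Oakdale 2.819, Rivermont 3.324, Pinehurst 11.108.
Rounding down: Oakdale 2, Rivermont 3, Pinehurst 11 (total 16).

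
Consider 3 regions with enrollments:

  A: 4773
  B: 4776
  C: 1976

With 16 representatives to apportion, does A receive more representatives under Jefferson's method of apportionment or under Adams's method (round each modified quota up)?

Jefferson

Jefferson: A 7, B 7, C 2.
Adams: A 6, B 7, C 3.
A gets 7 under Jefferson and 6 under Adams.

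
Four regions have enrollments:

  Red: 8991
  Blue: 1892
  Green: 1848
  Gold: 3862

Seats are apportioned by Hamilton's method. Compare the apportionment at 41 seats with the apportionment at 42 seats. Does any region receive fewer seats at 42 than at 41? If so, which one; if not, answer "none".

Green

At 41 seats: Red 22, Blue 5, Green 5, Gold 9.
At 42 seats: Red 23, Blue 5, Green 4, Gold 10.
Green drops from 5 to 4.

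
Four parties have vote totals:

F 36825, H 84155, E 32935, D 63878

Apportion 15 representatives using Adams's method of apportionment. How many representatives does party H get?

Standard divisor 217793/15 ≈ 14519.533; standard quotas: F 2.536, H 5.796, E 2.268, D 4.399.
Rounding up gives 3, 6, 3, 5 = 17 seats, so the divisor must be adjusted.
With modified divisor 16650: modified quotas F 2.212, H 5.054, E 1.978, D 3.837.
Rounding up: F 3, H 6, E 2, D 4 (total 15).
H receives 6.

6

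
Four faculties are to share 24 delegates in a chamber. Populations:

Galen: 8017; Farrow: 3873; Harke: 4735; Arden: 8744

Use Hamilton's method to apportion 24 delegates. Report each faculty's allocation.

The standard divisor is 25369/24 ≈ 1057.042.
Standard quotas: Galen 7.5844, Farrow 3.6640, Harke 4.4795, Arden 8.2721.
Lower quotas: Galen 7, Farrow 3, Harke 4, Arden 8 (sum 22, leaving 2 seats).
Remainders in descending order: Farrow 0.6640, Galen 0.5844, Harke 0.4795, Arden 0.2721.
Largest remainders: Farrow, Galen receive the extra seats.

Galen=8; Farrow=4; Harke=4; Arden=8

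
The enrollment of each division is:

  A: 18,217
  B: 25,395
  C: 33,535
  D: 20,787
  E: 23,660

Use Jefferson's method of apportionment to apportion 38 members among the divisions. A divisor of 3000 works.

A 6, B 8, C 11, D 6, E 7

With modified divisor 3000: modified quotas A 6.072, B 8.465, C 11.178, D 6.929, E 7.887.
Rounding down: A 6, B 8, C 11, D 6, E 7 (total 38).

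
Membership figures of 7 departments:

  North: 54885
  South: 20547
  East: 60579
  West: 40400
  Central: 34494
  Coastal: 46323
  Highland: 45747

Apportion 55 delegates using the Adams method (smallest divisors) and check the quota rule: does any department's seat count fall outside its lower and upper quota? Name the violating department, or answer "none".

Standard quotas: North 9.963, South 3.730, East 10.997, West 7.334, Central 6.262, Coastal 8.409, Highland 8.305.
Adams allocation: North 10, South 4, East 11, West 7, Central 6, Coastal 9, Highland 8.
Every allocation lies between the lower and upper quota.

none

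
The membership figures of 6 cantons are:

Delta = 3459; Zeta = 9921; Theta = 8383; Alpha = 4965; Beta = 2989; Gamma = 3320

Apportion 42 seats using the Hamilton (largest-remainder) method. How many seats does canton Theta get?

11

Standard divisor: 33037 ÷ 42 ≈ 786.595.
Standard quotas: Delta 4.3974, Zeta 12.6126, Theta 10.6573, Alpha 6.3120, Beta 3.7999, Gamma 4.2207.
Lower quotas: Delta 4, Zeta 12, Theta 10, Alpha 6, Beta 3, Gamma 4 (sum 39, leaving 3 seats).
Remainders in descending order: Beta 0.7999, Theta 0.6573, Zeta 0.6126, Delta 0.3974, Alpha 0.3120, Gamma 0.2207.
The surplus seats go to Beta, Theta, Zeta.
Theta receives 11.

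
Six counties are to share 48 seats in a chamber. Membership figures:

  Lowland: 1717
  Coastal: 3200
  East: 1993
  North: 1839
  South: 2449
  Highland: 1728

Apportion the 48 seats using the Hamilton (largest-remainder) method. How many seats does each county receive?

Lowland: 6, Coastal: 12, East: 7, North: 7, South: 9, Highland: 7

Standard divisor: 12926 ÷ 48 ≈ 269.292.
Standard quotas: Lowland 6.376, Coastal 11.883, East 7.401, North 6.829, South 9.094, Highland 6.417.
Lower quotas: Lowland 6, Coastal 11, East 7, North 6, South 9, Highland 6 (sum 45, leaving 3 seats).
Remainders in descending order: Coastal 0.883, North 0.829, Highland 0.417, East 0.401, Lowland 0.376, South 0.094.
The surplus seats go to Coastal, North, Highland.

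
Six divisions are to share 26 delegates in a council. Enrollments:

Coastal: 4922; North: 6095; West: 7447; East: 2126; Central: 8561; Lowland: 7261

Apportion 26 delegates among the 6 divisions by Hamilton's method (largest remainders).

Standard divisor: 36412 ÷ 26 ≈ 1400.462.
Standard quotas: Coastal 3.5146, North 4.3521, West 5.3175, East 1.5181, Central 6.1130, Lowland 5.1847.
Lower quotas: Coastal 3, North 4, West 5, East 1, Central 6, Lowland 5 (sum 24, leaving 2 seats).
Remainders in descending order: East 0.5181, Coastal 0.5146, North 0.3521, West 0.3175, Lowland 0.1847, Central 0.1130.
Largest remainders: East, Coastal receive the extra seats.

Coastal: 4, North: 4, West: 5, East: 2, Central: 6, Lowland: 5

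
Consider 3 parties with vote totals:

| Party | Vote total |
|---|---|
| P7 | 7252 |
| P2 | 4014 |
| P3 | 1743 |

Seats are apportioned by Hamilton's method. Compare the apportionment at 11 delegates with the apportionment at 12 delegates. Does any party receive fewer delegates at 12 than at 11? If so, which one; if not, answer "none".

P3

At 11 seats: P7 6, P2 3, P3 2.
At 12 seats: P7 7, P2 4, P3 1.
P3 drops from 2 to 1.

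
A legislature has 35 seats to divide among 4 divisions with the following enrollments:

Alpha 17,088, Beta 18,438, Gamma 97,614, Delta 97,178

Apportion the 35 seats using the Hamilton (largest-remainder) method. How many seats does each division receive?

Alpha 2, Beta 3, Gamma 15, Delta 15

Total 230318; standard divisor 230318/35 ≈ 6580.514.
Standard quotas: Alpha 2.5968, Beta 2.8019, Gamma 14.8338, Delta 14.7675.
Lower quotas: Alpha 2, Beta 2, Gamma 14, Delta 14 (sum 32, leaving 3 seats).
Remainders in descending order: Gamma 0.8338, Beta 0.8019, Delta 0.7675, Alpha 0.5968.
Largest remainders: Gamma, Beta, Delta receive the extra seats.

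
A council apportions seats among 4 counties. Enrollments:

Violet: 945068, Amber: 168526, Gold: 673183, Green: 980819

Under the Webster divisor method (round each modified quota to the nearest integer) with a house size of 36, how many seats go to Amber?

Standard divisor 2767596/36 ≈ 76877.667; standard quotas: Violet 12.293, Amber 2.192, Gold 8.757, Green 12.758.
Rounding to the nearest integer gives Violet 12, Amber 2, Gold 9, Green 13 — total 36, matching the house size, so no adjustment is needed.
Amber receives 2.

2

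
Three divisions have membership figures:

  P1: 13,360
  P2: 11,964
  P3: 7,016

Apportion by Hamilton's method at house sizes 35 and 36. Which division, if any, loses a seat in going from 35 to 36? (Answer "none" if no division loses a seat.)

none

At 35 seats: P1 14, P2 13, P3 8.
At 36 seats: P1 15, P2 13, P3 8.
No division's allocation decreased.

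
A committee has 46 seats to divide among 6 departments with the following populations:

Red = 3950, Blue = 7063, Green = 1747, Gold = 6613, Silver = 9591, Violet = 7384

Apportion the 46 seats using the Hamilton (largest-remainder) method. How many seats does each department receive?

Red: 5; Blue: 9; Green: 2; Gold: 9; Silver: 12; Violet: 9

The standard divisor is 36348/46 ≈ 790.174.
Standard quotas: Red 4.9989, Blue 8.9385, Green 2.2109, Gold 8.3690, Silver 12.1378, Violet 9.3448.
Lower quotas: Red 4, Blue 8, Green 2, Gold 8, Silver 12, Violet 9 (sum 43, leaving 3 seats).
Remainders in descending order: Red 0.9989, Blue 0.9385, Gold 0.3690, Violet 0.3448, Green 0.2109, Silver 0.1378.
Largest remainders: Red, Blue, Gold receive the extra seats.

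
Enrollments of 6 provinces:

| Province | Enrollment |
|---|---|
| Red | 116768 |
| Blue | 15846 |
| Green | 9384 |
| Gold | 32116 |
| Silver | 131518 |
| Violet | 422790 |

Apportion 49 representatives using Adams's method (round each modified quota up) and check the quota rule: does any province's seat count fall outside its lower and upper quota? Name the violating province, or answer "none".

Standard quotas: Red 7.855, Blue 1.066, Green 0.631, Gold 2.160, Silver 8.847, Violet 28.441.
Adams allocation: Red 8, Blue 1, Green 1, Gold 3, Silver 9, Violet 27.
Violet has quota 28.441 (lower 28, upper 29) but receives 27 — outside the quota interval.

Violet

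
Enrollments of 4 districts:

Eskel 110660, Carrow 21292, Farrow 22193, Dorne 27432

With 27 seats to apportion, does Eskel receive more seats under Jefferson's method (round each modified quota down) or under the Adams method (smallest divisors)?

Jefferson: Eskel 17, Carrow 3, Farrow 3, Dorne 4.
Adams: Eskel 16, Carrow 3, Farrow 4, Dorne 4.
Eskel gets 17 under Jefferson and 16 under Adams.

Jefferson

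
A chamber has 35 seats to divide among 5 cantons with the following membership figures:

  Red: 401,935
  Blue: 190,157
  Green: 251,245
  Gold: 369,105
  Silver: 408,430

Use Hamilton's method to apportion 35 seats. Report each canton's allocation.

The standard divisor is 1620872/35 ≈ 46310.629.
Standard quotas: Red 8.6791, Blue 4.1061, Green 5.4252, Gold 7.9702, Silver 8.8194.
Lower quotas: Red 8, Blue 4, Green 5, Gold 7, Silver 8 (sum 32, leaving 3 seats).
Remainders in descending order: Gold 0.9702, Silver 0.8194, Red 0.6791, Green 0.4252, Blue 0.1061.
The surplus seats go to Gold, Silver, Red.

Red: 9; Blue: 4; Green: 5; Gold: 8; Silver: 9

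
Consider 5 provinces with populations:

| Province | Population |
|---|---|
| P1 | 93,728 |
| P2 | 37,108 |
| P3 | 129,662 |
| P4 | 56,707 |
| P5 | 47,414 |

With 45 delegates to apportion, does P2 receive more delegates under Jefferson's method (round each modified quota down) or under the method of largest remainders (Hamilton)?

Hamilton

Jefferson: P1 12, P2 4, P3 16, P4 7, P5 6.
Hamilton: P1 11, P2 5, P3 16, P4 7, P5 6.
P2 gets 4 under Jefferson and 5 under Hamilton.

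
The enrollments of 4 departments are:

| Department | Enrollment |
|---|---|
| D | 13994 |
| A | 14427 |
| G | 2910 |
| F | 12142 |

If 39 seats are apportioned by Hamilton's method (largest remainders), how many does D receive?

12

Standard divisor: 43473 ÷ 39 ≈ 1114.692.
Standard quotas: D 12.5541, A 12.9426, G 2.6106, F 10.8927.
Lower quotas: D 12, A 12, G 2, F 10 (sum 36, leaving 3 seats).
Remainders in descending order: A 0.9426, F 0.8927, G 0.6106, D 0.5541.
The surplus seats go to A, F, G.
D receives 12.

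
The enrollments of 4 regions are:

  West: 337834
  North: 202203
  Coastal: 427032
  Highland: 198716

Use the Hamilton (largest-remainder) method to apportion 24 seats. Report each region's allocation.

Standard divisor: 1165785 ÷ 24 ≈ 48574.375.
Standard quotas: West 6.9550, North 4.1628, Coastal 8.7913, Highland 4.0910.
Lower quotas: West 6, North 4, Coastal 8, Highland 4 (sum 22, leaving 2 seats).
Remainders in descending order: West 0.9550, Coastal 0.7913, North 0.1628, Highland 0.0910.
Largest remainders: West, Coastal receive the extra seats.

West 7, North 4, Coastal 9, Highland 4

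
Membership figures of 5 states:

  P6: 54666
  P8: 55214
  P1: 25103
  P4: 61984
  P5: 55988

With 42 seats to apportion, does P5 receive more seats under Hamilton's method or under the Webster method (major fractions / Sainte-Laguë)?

Hamilton: P6 9, P8 9, P1 4, P4 10, P5 10.
Webster: P6 9, P8 9, P1 4, P4 11, P5 9.
P5 gets 10 under Hamilton and 9 under Webster.

Hamilton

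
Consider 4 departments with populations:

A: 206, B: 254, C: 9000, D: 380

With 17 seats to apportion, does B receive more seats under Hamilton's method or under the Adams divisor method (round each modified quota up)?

Hamilton: A 0, B 0, C 16, D 1.
Adams: A 1, B 1, C 14, D 1.
B gets 0 under Hamilton and 1 under Adams.

Adams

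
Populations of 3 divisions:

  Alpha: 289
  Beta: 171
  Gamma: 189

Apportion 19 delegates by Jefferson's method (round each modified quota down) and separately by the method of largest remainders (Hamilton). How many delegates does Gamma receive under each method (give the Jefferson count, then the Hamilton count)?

Jefferson: Alpha 9, Beta 5, Gamma 5.
Hamilton: Alpha 8, Beta 5, Gamma 6.
Gamma gets 5 under Jefferson and 6 under Hamilton.

5 and 6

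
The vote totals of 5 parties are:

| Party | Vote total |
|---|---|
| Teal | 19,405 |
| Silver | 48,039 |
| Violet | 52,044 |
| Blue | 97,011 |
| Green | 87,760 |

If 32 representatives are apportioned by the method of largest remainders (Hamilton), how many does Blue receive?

10

The standard divisor is 304259/32 ≈ 9508.094.
Standard quotas: Teal 2.0409, Silver 5.0524, Violet 5.4737, Blue 10.2030, Green 9.2300.
Lower quotas: Teal 2, Silver 5, Violet 5, Blue 10, Green 9 (sum 31, leaving 1 seat).
Remainders in descending order: Violet 0.4737, Green 0.2300, Blue 0.2030, Silver 0.0524, Teal 0.0409.
The surplus seat goes to Violet.
Blue receives 10.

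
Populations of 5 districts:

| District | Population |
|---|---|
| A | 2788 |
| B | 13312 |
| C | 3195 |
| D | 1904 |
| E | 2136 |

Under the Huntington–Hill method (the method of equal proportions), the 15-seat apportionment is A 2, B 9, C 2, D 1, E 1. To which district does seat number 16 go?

Priority for the next seat is population ÷ (√(s·(s+1))).
Priorities: A 1138.196, B 1403.208, C 1304.353, D 1346.331, E 1510.380.
Highest priority: E.

E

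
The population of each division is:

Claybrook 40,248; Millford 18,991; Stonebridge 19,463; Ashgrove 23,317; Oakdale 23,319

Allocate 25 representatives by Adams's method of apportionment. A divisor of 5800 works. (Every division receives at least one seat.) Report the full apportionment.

Claybrook 7, Millford 4, Stonebridge 4, Ashgrove 5, Oakdale 5

With modified divisor 5800: modified quotas Claybrook 6.939, Millford 3.274, Stonebridge 3.356, Ashgrove 4.020, Oakdale 4.021.
Rounding up: Claybrook 7, Millford 4, Stonebridge 4, Ashgrove 5, Oakdale 5 (total 25).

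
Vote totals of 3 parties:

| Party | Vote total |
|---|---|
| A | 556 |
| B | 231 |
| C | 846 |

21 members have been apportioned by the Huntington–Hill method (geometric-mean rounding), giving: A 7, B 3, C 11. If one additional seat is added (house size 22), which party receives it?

Priority for the next seat is population ÷ (√(s·(s+1))).
Priorities: A 74.299, B 66.684, C 73.635.
Highest priority: A.

A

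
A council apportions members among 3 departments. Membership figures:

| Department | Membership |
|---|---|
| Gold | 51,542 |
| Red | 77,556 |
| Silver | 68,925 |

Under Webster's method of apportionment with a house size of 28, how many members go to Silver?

10

Standard divisor 198023/28 ≈ 7072.25; standard quotas: Gold 7.288, Red 10.966, Silver 9.746.
Rounding to the nearest integer gives Gold 7, Red 11, Silver 10 — total 28, matching the house size, so no adjustment is needed.
Silver receives 10.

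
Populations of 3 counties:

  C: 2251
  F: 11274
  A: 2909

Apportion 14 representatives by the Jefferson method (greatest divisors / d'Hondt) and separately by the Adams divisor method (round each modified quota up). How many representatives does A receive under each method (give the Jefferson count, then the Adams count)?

Jefferson: C 2, F 10, A 2.
Adams: C 2, F 9, A 3.
A gets 2 under Jefferson and 3 under Adams.

2 and 3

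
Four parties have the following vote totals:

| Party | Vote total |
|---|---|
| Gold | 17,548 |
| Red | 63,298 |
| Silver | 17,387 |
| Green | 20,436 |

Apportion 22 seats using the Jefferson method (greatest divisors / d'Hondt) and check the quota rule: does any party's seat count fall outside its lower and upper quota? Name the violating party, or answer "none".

none

Standard quotas: Gold 3.253, Red 11.735, Silver 3.223, Green 3.789.
Jefferson allocation: Gold 3, Red 12, Silver 3, Green 4.
Every allocation lies between the lower and upper quota.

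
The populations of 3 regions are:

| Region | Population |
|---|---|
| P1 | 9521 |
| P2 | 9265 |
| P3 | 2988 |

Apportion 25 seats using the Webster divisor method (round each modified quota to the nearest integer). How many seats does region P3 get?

Standard divisor 21774/25 ≈ 870.96; standard quotas: P1 10.932, P2 10.638, P3 3.431.
Rounding to the nearest integer gives P1 11, P2 11, P3 3 — total 25, matching the house size, so no adjustment is needed.
P3 receives 3.

3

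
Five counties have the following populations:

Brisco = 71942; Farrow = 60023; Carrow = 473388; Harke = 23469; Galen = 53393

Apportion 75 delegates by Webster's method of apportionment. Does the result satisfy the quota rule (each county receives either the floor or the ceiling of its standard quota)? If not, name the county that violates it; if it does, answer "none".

Standard quotas: Brisco 7.909, Farrow 6.599, Carrow 52.042, Harke 2.580, Galen 5.870.
Webster allocation: Brisco 8, Farrow 7, Carrow 51, Harke 3, Galen 6.
Carrow has quota 52.042 (lower 52, upper 53) but receives 51 — outside the quota interval.

Carrow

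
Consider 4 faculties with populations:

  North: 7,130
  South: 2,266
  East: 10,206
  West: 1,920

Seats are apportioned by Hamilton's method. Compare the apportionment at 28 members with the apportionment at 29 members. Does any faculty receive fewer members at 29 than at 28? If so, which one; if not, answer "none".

At 28 seats: North 9, South 3, East 13, West 3.
At 29 seats: North 10, South 3, East 14, West 2.
West drops from 3 to 2.

West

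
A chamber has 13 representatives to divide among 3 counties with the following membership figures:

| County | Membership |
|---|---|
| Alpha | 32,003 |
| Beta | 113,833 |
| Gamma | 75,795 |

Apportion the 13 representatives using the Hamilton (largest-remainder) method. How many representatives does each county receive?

Alpha: 2; Beta: 7; Gamma: 4

The standard divisor is 221631/13 ≈ 17048.538.
Standard quotas: Alpha 1.8772, Beta 6.6770, Gamma 4.4458.
Lower quotas: Alpha 1, Beta 6, Gamma 4 (sum 11, leaving 2 seats).
Remainders in descending order: Alpha 0.8772, Beta 0.6770, Gamma 0.4458.
The surplus seats go to Alpha, Beta.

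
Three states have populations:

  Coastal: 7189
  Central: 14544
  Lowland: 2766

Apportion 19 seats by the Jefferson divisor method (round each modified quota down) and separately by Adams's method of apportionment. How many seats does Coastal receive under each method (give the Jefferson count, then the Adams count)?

Jefferson: Coastal 5, Central 12, Lowland 2.
Adams: Coastal 6, Central 11, Lowland 2.
Coastal gets 5 under Jefferson and 6 under Adams.

5 and 6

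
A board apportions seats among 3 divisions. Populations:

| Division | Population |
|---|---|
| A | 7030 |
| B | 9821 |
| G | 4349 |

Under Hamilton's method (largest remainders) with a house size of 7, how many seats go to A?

Total 21200; standard divisor 21200/7 ≈ 3028.571.
Standard quotas: A 2.3212, B 3.2428, G 1.4360.
Lower quotas: A 2, B 3, G 1 (sum 6, leaving 1 seat).
Remainders in descending order: G 0.4360, A 0.3212, B 0.2428.
Largest remainder: G receives the extra seat.
A receives 2.

2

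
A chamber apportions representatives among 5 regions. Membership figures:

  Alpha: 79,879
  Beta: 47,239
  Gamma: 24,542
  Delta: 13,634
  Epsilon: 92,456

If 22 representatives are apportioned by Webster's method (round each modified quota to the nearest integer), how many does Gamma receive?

2

Standard divisor 257750/22 ≈ 11715.909; standard quotas: Alpha 6.818, Beta 4.032, Gamma 2.095, Delta 1.164, Epsilon 7.891.
Rounding to the nearest integer gives Alpha 7, Beta 4, Gamma 2, Delta 1, Epsilon 8 — total 22, matching the house size, so no adjustment is needed.
Gamma receives 2.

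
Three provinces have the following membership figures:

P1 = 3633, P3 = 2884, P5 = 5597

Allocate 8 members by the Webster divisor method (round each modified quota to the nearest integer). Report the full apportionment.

P1=2, P3=2, P5=4

Standard divisor 12114/8 ≈ 1514.25; standard quotas: P1 2.399, P3 1.905, P5 3.696.
Rounding to the nearest integer gives P1 2, P3 2, P5 4 — total 8, matching the house size, so no adjustment is needed.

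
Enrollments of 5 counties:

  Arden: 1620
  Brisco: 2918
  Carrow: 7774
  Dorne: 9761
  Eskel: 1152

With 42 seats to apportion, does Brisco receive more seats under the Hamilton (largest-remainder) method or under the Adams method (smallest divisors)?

Adams

Hamilton: Arden 3, Brisco 5, Carrow 14, Dorne 18, Eskel 2.
Adams: Arden 3, Brisco 6, Carrow 14, Dorne 17, Eskel 2.
Brisco gets 5 under Hamilton and 6 under Adams.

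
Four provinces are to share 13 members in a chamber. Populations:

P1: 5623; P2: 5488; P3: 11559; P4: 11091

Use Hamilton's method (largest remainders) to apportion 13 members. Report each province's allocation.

The standard divisor is 33761/13 = 2597.
Standard quotas: P1 2.1652, P2 2.1132, P3 4.4509, P4 4.2707.
Lower quotas: P1 2, P2 2, P3 4, P4 4 (sum 12, leaving 1 seat).
Remainders in descending order: P3 0.4509, P4 0.2707, P1 0.1652, P2 0.1132.
The surplus seat goes to P3.

P1: 2, P2: 2, P3: 5, P4: 4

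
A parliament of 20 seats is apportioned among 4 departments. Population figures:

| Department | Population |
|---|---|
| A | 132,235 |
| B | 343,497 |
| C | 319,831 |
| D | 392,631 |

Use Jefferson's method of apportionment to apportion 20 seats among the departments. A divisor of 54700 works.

With modified divisor 54700: modified quotas A 2.417, B 6.280, C 5.847, D 7.178.
Rounding down: A 2, B 6, C 5, D 7 (total 20).

A=2, B=6, C=5, D=7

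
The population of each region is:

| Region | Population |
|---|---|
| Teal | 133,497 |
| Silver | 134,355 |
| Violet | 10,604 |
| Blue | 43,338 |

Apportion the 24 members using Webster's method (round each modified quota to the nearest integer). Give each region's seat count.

Standard divisor 321794/24 ≈ 13408.083; standard quotas: Teal 9.956, Silver 10.020, Violet 0.791, Blue 3.232.
Rounding to the nearest integer gives Teal 10, Silver 10, Violet 1, Blue 3 — total 24, matching the house size, so no adjustment is needed.

Teal 10, Silver 10, Violet 1, Blue 3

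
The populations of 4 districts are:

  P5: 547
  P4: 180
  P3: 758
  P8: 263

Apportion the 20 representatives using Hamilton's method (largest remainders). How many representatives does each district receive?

P5 6, P4 2, P3 9, P8 3

Total 1748; standard divisor 1748/20 ≈ 87.4.
Standard quotas: P5 6.259, P4 2.059, P3 8.673, P8 3.009.
Lower quotas: P5 6, P4 2, P3 8, P8 3 (sum 19, leaving 1 seat).
Remainders in descending order: P3 0.673, P5 0.259, P4 0.059, P8 0.009.
Largest remainder: P3 receives the extra seat.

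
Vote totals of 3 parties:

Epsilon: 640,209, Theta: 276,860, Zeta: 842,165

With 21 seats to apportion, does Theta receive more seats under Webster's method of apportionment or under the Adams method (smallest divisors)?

Webster: Epsilon 8, Theta 3, Zeta 10.
Adams: Epsilon 7, Theta 4, Zeta 10.
Theta gets 3 under Webster and 4 under Adams.

Adams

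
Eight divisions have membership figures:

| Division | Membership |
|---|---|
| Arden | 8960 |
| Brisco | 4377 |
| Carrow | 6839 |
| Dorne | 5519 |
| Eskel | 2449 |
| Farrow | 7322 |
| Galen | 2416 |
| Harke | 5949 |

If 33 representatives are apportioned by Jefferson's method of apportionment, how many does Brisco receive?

3

Standard divisor 43831/33 ≈ 1328.212; standard quotas: Arden 6.746, Brisco 3.295, Carrow 5.149, Dorne 4.155, Eskel 1.844, Farrow 5.513, Galen 1.819, Harke 4.479.
Rounding down gives 6, 3, 5, 4, 1, 5, 1, 4 = 29 seats, so the divisor must be adjusted.
With modified divisor 1195.26: modified quotas Arden 7.496, Brisco 3.662, Carrow 5.722, Dorne 4.617, Eskel 2.049, Farrow 6.126, Galen 2.021, Harke 4.977.
Rounding down: Arden 7, Brisco 3, Carrow 5, Dorne 4, Eskel 2, Farrow 6, Galen 2, Harke 4 (total 33).
Brisco receives 3.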